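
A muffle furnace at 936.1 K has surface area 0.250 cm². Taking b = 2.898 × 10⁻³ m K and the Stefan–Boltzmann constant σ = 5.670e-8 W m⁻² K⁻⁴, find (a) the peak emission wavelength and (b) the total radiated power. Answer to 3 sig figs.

(a) λ_max = b/T = 2.898×10⁻³/936.1 = 3.096×10⁻⁶ m = 3.10 μm.
Area A = 0.250 cm² = 2.50×10⁻⁵ m².
(b) P = σAT⁴ = 5.670×10⁻⁸×2.50×10⁻⁵×(936.1)⁴ = 1.09 W.

λ_max ≈ 3.10 μm; P ≈ 1.09 W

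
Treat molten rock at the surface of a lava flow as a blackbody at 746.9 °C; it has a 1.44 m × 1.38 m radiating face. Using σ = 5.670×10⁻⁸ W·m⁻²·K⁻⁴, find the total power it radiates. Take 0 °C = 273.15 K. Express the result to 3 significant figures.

P ≈ 1.22×10⁵ W

T = 746.9 °C + 273.15 = 1020.05 K.
Area A = 1.44 × 1.38 = 1.9872 m².
P = σAT⁴ = 5.670×10⁻⁸ × 1.9872 × (1020.05)⁴ = 1.22×10⁵ W.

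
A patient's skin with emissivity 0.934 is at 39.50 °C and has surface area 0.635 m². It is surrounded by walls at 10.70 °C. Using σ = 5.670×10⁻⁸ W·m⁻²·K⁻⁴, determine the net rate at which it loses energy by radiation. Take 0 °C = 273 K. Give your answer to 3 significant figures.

Net loss ≈ 103 W

T = 39.50 °C + 273 = 312.50 K.
Surroundings: T = 10.70 °C + 273 = 283.70 K.
Area A = 0.635 m².
Net radiated power P_net = εσA(T⁴ − T₀⁴) = 0.934×5.670×10⁻⁸×0.635×(312.50⁴ − 283.70⁴).
T⁴ − T₀⁴ = 9.53674×10⁹ − 6.47795×10⁹ = 3.05879×10⁹ K⁴, so P_net = 103 W.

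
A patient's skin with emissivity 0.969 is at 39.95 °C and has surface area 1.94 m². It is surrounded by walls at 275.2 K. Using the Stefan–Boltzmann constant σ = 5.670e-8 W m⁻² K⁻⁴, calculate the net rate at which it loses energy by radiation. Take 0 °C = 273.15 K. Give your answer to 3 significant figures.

T = 39.95 °C + 273.15 = 313.10 K.
Area A = 1.94 m².
Net radiated power P_net = εσA(T⁴ − T₀⁴) = 0.969×5.670×10⁻⁸×1.94×(313.10⁴ − 275.2⁴).
T⁴ − T₀⁴ = 9.61020×10⁹ − 5.73580×10⁹ = 3.87440×10⁹ K⁴, so P_net = 413 W.

Net loss ≈ 413 W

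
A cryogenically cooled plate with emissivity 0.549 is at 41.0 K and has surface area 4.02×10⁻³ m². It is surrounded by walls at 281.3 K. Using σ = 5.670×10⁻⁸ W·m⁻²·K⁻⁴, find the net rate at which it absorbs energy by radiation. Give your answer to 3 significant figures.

Area A = 4.02×10⁻³ m².
Net radiated power P_net = εσA(T⁴ − T₀⁴) = 0.549×5.670×10⁻⁸×4.02×10⁻³×(41.0⁴ − 281.3⁴).
T⁴ − T₀⁴ = 2.82576×10⁶ − 6.26151×10⁹ = -6.25868×10⁹ K⁴, so P_net = -0.783 W — negative, meaning a net gain of 0.783 W.

Net gain ≈ 0.783 W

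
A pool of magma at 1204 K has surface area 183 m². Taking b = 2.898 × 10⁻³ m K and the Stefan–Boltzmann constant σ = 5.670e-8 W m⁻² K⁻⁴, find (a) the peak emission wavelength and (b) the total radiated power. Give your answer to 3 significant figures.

λ_max ≈ 2.41×10³ nm; P ≈ 2.18×10⁷ W

(a) λ_max = b/T = 2.898×10⁻³/1204 = 2.407×10⁻⁶ m = 2.41×10³ nm.
Area A = 183 m².
(b) P = σAT⁴ = 5.670×10⁻⁸×183×(1204)⁴ = 2.18×10⁷ W.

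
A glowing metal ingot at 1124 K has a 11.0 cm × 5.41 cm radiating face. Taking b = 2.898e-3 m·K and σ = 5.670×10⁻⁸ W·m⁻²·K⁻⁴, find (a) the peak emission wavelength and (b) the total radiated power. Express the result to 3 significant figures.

λ_max ≈ 2.58×10³ nm; P ≈ 539 W

(a) λ_max = b/T = 2.898×10⁻³/1124 = 2.578×10⁻⁶ m = 2.58×10³ nm.
Area A = 0.110 × 0.0541 = 5.951×10⁻³ m².
(b) P = σAT⁴ = 5.670×10⁻⁸×5.951×10⁻³×(1124)⁴ = 539 W.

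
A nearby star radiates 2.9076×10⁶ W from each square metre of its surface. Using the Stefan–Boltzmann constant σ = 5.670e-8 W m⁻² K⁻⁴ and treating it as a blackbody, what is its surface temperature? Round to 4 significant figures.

T ≈ 2676 K

I = σT⁴, so T = (I/σ)^(1/4) = (2.9076×10⁶/(5.670×10⁻⁸))^(1/4) = 2676 K.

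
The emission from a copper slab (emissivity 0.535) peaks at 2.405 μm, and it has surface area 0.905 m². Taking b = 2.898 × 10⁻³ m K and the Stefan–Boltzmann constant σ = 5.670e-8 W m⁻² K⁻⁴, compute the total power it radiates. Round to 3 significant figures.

Wien's law: T = b/λ_max = 2.898×10⁻³/2.405×10⁻⁶ = 1204.99 K.
Area A = 0.905 m².
Then P = εσAT⁴ = 0.535×5.670×10⁻⁸×0.905×(1204.99)⁴ = 5.79×10⁴ W.

P ≈ 5.79×10⁴ W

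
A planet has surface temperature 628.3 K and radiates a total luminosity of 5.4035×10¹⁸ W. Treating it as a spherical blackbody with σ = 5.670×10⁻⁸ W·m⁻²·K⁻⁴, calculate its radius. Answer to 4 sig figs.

R ≈ 6.976×10⁶ m

L = 4πR²σT⁴ ⇒ R = √(L/(4πσT⁴)).
σT⁴ = 8835.91 W/m², so R = √(5.4035×10¹⁸/(4π×8835.91)) = 6.976×10⁶ m.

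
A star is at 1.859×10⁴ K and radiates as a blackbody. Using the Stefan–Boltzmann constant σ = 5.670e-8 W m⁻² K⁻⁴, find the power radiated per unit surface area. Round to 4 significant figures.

I ≈ 6.772×10⁹ W/m²

Stefan–Boltzmann: I = σT⁴ = 5.670×10⁻⁸ × (1.859×10⁴)⁴ = 6.772×10⁹ W/m².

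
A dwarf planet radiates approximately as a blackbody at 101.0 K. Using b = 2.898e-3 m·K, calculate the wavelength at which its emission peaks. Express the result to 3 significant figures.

Wien's displacement law: λ_max = b/T = (2.898×10⁻³ m·K)/(101.0 K) = 2.869×10⁻⁵ m.
That is 28.7 μm, in the infrared range.

λ_max ≈ 28.7 μm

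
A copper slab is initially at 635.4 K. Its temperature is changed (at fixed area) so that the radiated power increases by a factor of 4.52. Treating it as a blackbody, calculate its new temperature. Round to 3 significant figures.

P ∝ T⁴, so T₂/T₁ = (P₂/P₁)^(1/4) = (4.52)^(1/4) = 1.45809.
T₂ = 635.4 × 1.45809 = 926 K.

T₂ ≈ 926 K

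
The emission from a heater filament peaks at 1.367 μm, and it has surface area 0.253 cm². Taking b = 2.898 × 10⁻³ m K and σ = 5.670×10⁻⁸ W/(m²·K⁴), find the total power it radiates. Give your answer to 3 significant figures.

P ≈ 29.0 W

Wien's law: T = b/λ_max = 2.898×10⁻³/1.367×10⁻⁶ = 2119.97 K.
Area A = 0.253 cm² = 2.53×10⁻⁵ m².
Then P = σAT⁴ = 5.670×10⁻⁸×2.53×10⁻⁵×(2119.97)⁴ = 29.0 W.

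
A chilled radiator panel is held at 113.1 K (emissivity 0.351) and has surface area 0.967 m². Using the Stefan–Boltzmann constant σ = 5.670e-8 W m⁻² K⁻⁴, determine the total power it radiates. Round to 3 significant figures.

Area A = 0.967 m².
P = εσAT⁴ = 0.351 × 5.670×10⁻⁸ × 0.967 × (113.1)⁴ = 3.15 W.

P ≈ 3.15 W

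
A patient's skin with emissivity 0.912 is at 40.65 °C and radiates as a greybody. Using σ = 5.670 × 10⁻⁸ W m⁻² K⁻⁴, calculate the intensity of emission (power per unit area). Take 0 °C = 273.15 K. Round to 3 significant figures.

T = 40.65 °C + 273.15 = 313.80 K.
Stefan–Boltzmann: I = εσT⁴ = 0.912 × 5.670×10⁻⁸ × (313.80)⁴ = 501 W/m².

I ≈ 501 W/m²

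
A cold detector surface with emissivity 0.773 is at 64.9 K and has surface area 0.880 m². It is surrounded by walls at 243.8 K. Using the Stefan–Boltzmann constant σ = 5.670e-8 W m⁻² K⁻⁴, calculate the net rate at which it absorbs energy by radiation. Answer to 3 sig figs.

Area A = 0.880 m².
Net radiated power P_net = εσA(T⁴ − T₀⁴) = 0.773×5.670×10⁻⁸×0.880×(64.9⁴ − 243.8⁴).
T⁴ − T₀⁴ = 1.77410×10⁷ − 3.53293×10⁹ = -3.51519×10⁹ K⁴, so P_net = -136 W — negative, meaning a net gain of 136 W.

Net gain ≈ 136 W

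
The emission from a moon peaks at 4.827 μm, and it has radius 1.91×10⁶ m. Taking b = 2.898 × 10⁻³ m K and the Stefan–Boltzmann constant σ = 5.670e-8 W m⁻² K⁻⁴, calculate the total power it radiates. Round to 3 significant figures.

Wien's law: T = b/λ_max = 2.898×10⁻³/4.827×10⁻⁶ = 600.373 K.
Surface area A = 4πR² = 4π(1.91×10⁶ m)² = 4.58434×10¹³ m².
Then P = σAT⁴ = 5.670×10⁻⁸×4.58434×10¹³×(600.373)⁴ = 3.38×10¹⁷ W.

P ≈ 3.38×10¹⁷ W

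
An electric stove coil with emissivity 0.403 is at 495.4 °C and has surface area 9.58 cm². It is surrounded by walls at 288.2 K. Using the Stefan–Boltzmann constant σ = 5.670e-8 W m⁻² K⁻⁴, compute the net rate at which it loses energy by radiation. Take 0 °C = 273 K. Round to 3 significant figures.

T = 495.4 °C + 273 = 768.4 K.
Area A = 9.58 cm² = 9.58×10⁻⁴ m².
Net radiated power P_net = εσA(T⁴ − T₀⁴) = 0.403×5.670×10⁻⁸×9.58×10⁻⁴×(768.4⁴ − 288.2⁴).
T⁴ − T₀⁴ = 3.48618×10¹¹ − 6.89884×10⁹ = 3.41719×10¹¹ K⁴, so P_net = 7.48 W.

Net loss ≈ 7.48 W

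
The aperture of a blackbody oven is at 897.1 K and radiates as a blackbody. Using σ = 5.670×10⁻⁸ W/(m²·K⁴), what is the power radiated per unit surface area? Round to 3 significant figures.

I ≈ 3.67×10⁴ W/m²

Stefan–Boltzmann: I = σT⁴ = 5.670×10⁻⁸ × (897.1)⁴ = 3.67×10⁴ W/m².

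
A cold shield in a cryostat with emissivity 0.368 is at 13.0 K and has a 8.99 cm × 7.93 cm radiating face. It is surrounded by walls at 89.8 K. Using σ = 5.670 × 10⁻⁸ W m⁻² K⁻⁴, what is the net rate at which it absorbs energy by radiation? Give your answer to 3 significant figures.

Net gain ≈ 9.67×10⁻³ W

Area A = 0.0899 × 0.0793 = 7.12907×10⁻³ m².
Net radiated power P_net = εσA(T⁴ − T₀⁴) = 0.368×5.670×10⁻⁸×7.12907×10⁻³×(13.0⁴ − 89.8⁴).
T⁴ − T₀⁴ = 28561.0 − 6.50287×10⁷ = -6.50001×10⁷ K⁴, so P_net = -9.67×10⁻³ W — negative, meaning a net gain of 9.67×10⁻³ W.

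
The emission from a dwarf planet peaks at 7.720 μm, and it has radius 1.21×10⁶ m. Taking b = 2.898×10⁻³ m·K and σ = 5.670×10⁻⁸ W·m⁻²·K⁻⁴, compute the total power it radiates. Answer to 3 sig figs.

Wien's law: T = b/λ_max = 2.898×10⁻³/7.720×10⁻⁶ = 375.389 K.
Surface area A = 4πR² = 4π(1.21×10⁶ m)² = 1.83984×10¹³ m².
Then P = σAT⁴ = 5.670×10⁻⁸×1.83984×10¹³×(375.389)⁴ = 2.07×10¹⁶ W.

P ≈ 2.07×10¹⁶ W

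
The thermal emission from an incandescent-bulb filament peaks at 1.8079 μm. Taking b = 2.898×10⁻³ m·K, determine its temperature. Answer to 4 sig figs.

T ≈ 1603 K

Wien's law gives T = b/λ_max = (2.898×10⁻³ m·K)/(1.8079×10⁻⁶ m) = 1603 K.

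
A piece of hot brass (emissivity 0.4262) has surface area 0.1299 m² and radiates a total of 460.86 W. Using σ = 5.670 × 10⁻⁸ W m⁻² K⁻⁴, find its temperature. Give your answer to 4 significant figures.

T ≈ 619.0 K

Area A = 0.1299 m².
P = εσAT⁴ ⇒ T = (P/(εσA))^(1/4) = (460.86/(0.4262×5.670×10⁻⁸×0.1299))^(1/4) = 619.0 K.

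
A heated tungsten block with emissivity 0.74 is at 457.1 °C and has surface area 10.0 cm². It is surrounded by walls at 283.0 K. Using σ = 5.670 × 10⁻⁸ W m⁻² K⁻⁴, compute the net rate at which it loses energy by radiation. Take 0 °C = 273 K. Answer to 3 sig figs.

Net loss ≈ 11.7 W

T = 457.1 °C + 273 = 730.1 K.
Area A = 10.0 cm² = 1.00×10⁻³ m².
Net radiated power P_net = εσA(T⁴ − T₀⁴) = 0.74×5.670×10⁻⁸×1.00×10⁻³×(730.1⁴ − 283.0⁴).
T⁴ − T₀⁴ = 2.84138×10¹¹ − 6.41425×10⁹ = 2.77724×10¹¹ K⁴, so P_net = 11.7 W.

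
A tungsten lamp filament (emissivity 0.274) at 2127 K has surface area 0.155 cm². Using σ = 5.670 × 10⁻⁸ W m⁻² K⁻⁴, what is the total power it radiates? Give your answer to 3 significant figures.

P ≈ 4.93 W

Area A = 0.155 cm² = 1.55×10⁻⁵ m².
P = εσAT⁴ = 0.274 × 5.670×10⁻⁸ × 1.55×10⁻⁵ × (2127)⁴ = 4.93 W.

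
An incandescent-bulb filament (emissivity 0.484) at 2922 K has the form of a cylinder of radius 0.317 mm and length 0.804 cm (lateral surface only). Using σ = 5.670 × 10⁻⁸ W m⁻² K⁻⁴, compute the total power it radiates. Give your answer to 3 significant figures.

P ≈ 32.0 W

Lateral area A = 2πrL = 2π×3.17×10⁻⁴×8.04×10⁻³ = 1.60138×10⁻⁵ m².
P = εσAT⁴ = 0.484 × 5.670×10⁻⁸ × 1.60138×10⁻⁵ × (2922)⁴ = 32.0 W.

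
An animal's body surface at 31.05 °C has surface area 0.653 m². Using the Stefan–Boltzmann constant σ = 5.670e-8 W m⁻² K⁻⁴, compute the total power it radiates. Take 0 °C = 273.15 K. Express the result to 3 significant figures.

P ≈ 317 W

T = 31.05 °C + 273.15 = 304.20 K.
Area A = 0.653 m².
P = σAT⁴ = 5.670×10⁻⁸ × 0.653 × (304.20)⁴ = 317 W.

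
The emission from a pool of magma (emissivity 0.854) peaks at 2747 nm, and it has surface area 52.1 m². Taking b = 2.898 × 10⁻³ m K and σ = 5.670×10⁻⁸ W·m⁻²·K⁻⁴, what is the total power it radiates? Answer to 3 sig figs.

Wien's law: T = b/λ_max = 2.898×10⁻³/2.747×10⁻⁶ = 1054.97 K.
Area A = 52.1 m².
Then P = εσAT⁴ = 0.854×5.670×10⁻⁸×52.1×(1054.97)⁴ = 3.12×10⁶ W.

P ≈ 3.12×10⁶ W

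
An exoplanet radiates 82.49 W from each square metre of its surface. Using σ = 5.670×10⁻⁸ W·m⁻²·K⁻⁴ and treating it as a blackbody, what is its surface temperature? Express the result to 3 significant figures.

T ≈ 195 K

I = σT⁴, so T = (I/σ)^(1/4) = (82.49/(5.670×10⁻⁸))^(1/4) = 195 K.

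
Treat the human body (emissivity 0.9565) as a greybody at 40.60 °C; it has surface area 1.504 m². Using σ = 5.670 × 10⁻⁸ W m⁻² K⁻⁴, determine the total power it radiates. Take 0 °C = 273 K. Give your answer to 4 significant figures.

T = 40.60 °C + 273 = 313.60 K.
Area A = 1.504 m².
P = εσAT⁴ = 0.9565 × 5.670×10⁻⁸ × 1.504 × (313.60)⁴ = 788.9 W.

P ≈ 788.9 W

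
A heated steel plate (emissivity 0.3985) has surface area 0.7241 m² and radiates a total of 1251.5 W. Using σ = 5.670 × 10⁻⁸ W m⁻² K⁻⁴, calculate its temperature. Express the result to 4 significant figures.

T ≈ 525.9 K

Area A = 0.7241 m².
P = εσAT⁴ ⇒ T = (P/(εσA))^(1/4) = (1251.5/(0.3985×5.670×10⁻⁸×0.7241))^(1/4) = 525.9 K.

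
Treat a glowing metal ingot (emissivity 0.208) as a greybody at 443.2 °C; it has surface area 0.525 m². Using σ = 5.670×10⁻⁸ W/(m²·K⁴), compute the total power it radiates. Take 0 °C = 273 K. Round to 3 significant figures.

T = 443.2 °C + 273 = 716.2 K.
Area A = 0.525 m².
P = εσAT⁴ = 0.208 × 5.670×10⁻⁸ × 0.525 × (716.2)⁴ = 1.63×10³ W.

P ≈ 1.63×10³ W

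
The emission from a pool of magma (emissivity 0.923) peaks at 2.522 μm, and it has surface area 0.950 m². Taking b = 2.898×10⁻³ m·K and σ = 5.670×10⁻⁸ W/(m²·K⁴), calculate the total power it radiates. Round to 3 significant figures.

P ≈ 8.67×10⁴ W

Wien's law: T = b/λ_max = 2.898×10⁻³/2.522×10⁻⁶ = 1149.09 K.
Area A = 0.950 m².
Then P = εσAT⁴ = 0.923×5.670×10⁻⁸×0.950×(1149.09)⁴ = 8.67×10⁴ W.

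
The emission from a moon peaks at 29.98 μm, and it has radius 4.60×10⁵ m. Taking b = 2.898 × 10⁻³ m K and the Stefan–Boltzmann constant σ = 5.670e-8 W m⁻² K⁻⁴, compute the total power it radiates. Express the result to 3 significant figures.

P ≈ 1.32×10¹³ W

Wien's law: T = b/λ_max = 2.898×10⁻³/2.998×10⁻⁵ = 96.6644 K.
Surface area A = 4πR² = 4π(4.60×10⁵ m)² = 2.65904×10¹² m².
Then P = σAT⁴ = 5.670×10⁻⁸×2.65904×10¹²×(96.6644)⁴ = 1.32×10¹³ W.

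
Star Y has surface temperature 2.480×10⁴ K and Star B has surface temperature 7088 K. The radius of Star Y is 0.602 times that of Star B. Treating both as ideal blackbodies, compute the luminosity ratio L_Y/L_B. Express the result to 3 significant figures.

L ∝ R²T⁴, so L_Y/L_B = (R_Y/R_B)²(T_Y/T_B)⁴ = (0.602)² × (2.480×10⁴/7088)⁴ = 0.362404 × 149.869 = 54.3.

L_Y/L_B ≈ 54.3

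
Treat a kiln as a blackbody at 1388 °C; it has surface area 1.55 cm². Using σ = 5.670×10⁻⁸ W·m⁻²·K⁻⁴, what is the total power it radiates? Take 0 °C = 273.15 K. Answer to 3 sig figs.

P ≈ 66.9 W

T = 1388 °C + 273.15 = 1661.15 K.
Area A = 1.55 cm² = 1.55×10⁻⁴ m².
P = σAT⁴ = 5.670×10⁻⁸ × 1.55×10⁻⁴ × (1661.15)⁴ = 66.9 W.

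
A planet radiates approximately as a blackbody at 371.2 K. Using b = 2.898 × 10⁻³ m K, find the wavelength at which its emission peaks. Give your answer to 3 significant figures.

Wien's displacement law: λ_max = b/T = (2.898×10⁻³ m·K)/(371.2 K) = 7.807×10⁻⁶ m.
That is 7.81 μm, in the infrared range.

λ_max ≈ 7.81 μm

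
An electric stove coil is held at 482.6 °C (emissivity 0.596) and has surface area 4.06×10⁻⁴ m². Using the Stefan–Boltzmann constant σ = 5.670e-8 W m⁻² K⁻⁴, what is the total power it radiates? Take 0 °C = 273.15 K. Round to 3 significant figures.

P ≈ 4.48 W

T = 482.6 °C + 273.15 = 755.75 K.
Area A = 4.06×10⁻⁴ m².
P = εσAT⁴ = 0.596 × 5.670×10⁻⁸ × 4.06×10⁻⁴ × (755.75)⁴ = 4.48 W.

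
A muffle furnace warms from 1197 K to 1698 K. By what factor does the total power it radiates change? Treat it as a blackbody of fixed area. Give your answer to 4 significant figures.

P ∝ T⁴, so P₂/P₁ = (T₂/T₁)⁴ = (1698/1197)⁴ = (1.41855)⁴ = 4.049.

P₂/P₁ ≈ 4.049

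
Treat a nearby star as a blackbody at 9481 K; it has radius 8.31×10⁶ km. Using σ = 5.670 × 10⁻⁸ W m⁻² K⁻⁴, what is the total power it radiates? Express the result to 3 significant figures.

P ≈ 3.98×10²⁹ W

Surface area A = 4πR² = 4π(8.31×10⁹ m)² = 8.67785×10²⁰ m².
P = σAT⁴ = 5.670×10⁻⁸ × 8.67785×10²⁰ × (9481)⁴ = 3.98×10²⁹ W.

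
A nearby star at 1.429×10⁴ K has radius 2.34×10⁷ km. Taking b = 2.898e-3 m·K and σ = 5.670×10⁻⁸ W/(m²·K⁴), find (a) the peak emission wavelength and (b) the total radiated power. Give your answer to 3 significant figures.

λ_max ≈ 203 nm; P ≈ 1.63×10³¹ W

(a) λ_max = b/T = 2.898×10⁻³/1.429×10⁴ = 2.028×10⁻⁷ m = 203 nm.
Surface area A = 4πR² = 4π(2.34×10¹⁰ m)² = 6.88084×10²¹ m².
(b) P = σAT⁴ = 5.670×10⁻⁸×6.88084×10²¹×(1.429×10⁴)⁴ = 1.63×10³¹ W.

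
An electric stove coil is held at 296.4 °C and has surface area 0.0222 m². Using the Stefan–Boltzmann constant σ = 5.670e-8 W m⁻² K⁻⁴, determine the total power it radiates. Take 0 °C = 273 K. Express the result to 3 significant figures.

P ≈ 132 W

T = 296.4 °C + 273 = 569.4 K.
Area A = 0.0222 m².
P = σAT⁴ = 5.670×10⁻⁸ × 0.0222 × (569.4)⁴ = 132 W.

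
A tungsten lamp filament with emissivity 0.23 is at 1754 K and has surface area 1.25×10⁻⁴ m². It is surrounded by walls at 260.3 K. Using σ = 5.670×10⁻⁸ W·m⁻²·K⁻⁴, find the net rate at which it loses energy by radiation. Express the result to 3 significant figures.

Net loss ≈ 15.4 W

Area A = 1.25×10⁻⁴ m².
Net radiated power P_net = εσA(T⁴ − T₀⁴) = 0.23×5.670×10⁻⁸×1.25×10⁻⁴×(1754⁴ − 260.3⁴).
T⁴ − T₀⁴ = 9.46495×10¹² − 4.59089×10⁹ = 9.46036×10¹² K⁴, so P_net = 15.4 W.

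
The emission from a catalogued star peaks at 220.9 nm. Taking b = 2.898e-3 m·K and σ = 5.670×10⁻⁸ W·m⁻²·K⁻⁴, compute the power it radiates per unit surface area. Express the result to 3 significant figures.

I ≈ 1.68×10⁹ W/m²

Wien's law: T = b/λ_max = 2.898×10⁻³/2.209×10⁻⁷ = 13119.1 K.
Then I = σT⁴ = 5.670×10⁻⁸×(13119.1)⁴ = 1.68×10⁹ W/m².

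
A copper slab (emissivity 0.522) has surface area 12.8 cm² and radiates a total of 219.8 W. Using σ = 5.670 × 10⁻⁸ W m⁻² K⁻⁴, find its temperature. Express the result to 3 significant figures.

Area A = 12.8 cm² = 1.28×10⁻³ m².
P = εσAT⁴ ⇒ T = (P/(εσA))^(1/4) = (219.8/(0.522×5.670×10⁻⁸×1.28×10⁻³))^(1/4) = 1.55×10³ K.

T ≈ 1.55×10³ K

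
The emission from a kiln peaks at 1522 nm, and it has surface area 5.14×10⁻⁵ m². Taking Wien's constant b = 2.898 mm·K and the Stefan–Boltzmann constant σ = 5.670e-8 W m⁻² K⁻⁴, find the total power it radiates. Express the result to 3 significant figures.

P ≈ 38.3 W

Wien's law: T = b/λ_max = 2.898×10⁻³/1.522×10⁻⁶ = 1904.07 K.
Area A = 5.14×10⁻⁵ m².
Then P = σAT⁴ = 5.670×10⁻⁸×5.14×10⁻⁵×(1904.07)⁴ = 38.3 W.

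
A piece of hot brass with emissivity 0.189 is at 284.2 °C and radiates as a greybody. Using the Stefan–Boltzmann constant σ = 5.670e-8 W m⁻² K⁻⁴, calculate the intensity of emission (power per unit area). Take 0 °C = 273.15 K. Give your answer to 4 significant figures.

I ≈ 1034 W/m²

T = 284.2 °C + 273.15 = 557.35 K.
Stefan–Boltzmann: I = εσT⁴ = 0.189 × 5.670×10⁻⁸ × (557.35)⁴ = 1034 W/m².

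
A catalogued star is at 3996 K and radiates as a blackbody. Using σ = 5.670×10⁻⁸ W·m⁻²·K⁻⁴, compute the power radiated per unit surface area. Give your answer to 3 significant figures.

I ≈ 1.45×10⁷ W/m²

Stefan–Boltzmann: I = σT⁴ = 5.670×10⁻⁸ × (3996)⁴ = 1.45×10⁷ W/m².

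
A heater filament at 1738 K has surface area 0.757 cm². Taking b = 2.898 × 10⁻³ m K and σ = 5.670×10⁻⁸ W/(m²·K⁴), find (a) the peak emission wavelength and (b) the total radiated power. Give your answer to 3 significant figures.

λ_max ≈ 1.67 μm; P ≈ 39.2 W

(a) λ_max = b/T = 2.898×10⁻³/1738 = 1.667×10⁻⁶ m = 1.67 μm.
Area A = 0.757 cm² = 7.57×10⁻⁵ m².
(b) P = σAT⁴ = 5.670×10⁻⁸×7.57×10⁻⁵×(1738)⁴ = 39.2 W.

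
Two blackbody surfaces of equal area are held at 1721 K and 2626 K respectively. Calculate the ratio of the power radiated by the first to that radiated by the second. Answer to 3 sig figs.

With equal areas, P₁/P₂ = (T₁/T₂)⁴ = (1721/2626)⁴ = 0.184.

P₁/P₂ ≈ 0.184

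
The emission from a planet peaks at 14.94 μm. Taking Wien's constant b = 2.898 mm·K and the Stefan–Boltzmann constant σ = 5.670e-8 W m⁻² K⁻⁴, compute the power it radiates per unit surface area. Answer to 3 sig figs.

Wien's law: T = b/λ_max = 2.898×10⁻³/1.494×10⁻⁵ = 193.976 K.
Then I = σT⁴ = 5.670×10⁻⁸×(193.976)⁴ = 80.3 W/m².

I ≈ 80.3 W/m²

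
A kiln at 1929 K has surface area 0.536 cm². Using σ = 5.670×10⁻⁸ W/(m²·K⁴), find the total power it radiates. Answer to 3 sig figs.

P ≈ 42.1 W

Area A = 0.536 cm² = 5.36×10⁻⁵ m².
P = σAT⁴ = 5.670×10⁻⁸ × 5.36×10⁻⁵ × (1929)⁴ = 42.1 W.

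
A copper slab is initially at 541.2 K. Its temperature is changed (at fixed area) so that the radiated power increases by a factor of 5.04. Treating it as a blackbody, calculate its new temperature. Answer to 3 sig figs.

T₂ ≈ 811 K

P ∝ T⁴, so T₂/T₁ = (P₂/P₁)^(1/4) = (5.04)^(1/4) = 1.49833.
T₂ = 541.2 × 1.49833 = 811 K.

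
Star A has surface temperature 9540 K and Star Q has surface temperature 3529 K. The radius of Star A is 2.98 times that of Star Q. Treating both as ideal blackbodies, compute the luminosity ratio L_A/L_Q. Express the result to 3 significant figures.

L_A/L_Q ≈ 474

L ∝ R²T⁴, so L_A/L_Q = (R_A/R_Q)²(T_A/T_Q)⁴ = (2.98)² × (9540/3529)⁴ = 8.8804 × 53.4056 = 474.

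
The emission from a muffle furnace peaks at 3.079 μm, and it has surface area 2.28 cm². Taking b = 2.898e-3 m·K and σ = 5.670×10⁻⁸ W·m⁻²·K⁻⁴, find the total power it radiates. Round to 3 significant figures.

P ≈ 10.1 W

Wien's law: T = b/λ_max = 2.898×10⁻³/3.079×10⁻⁶ = 941.215 K.
Area A = 2.28 cm² = 2.28×10⁻⁴ m².
Then P = σAT⁴ = 5.670×10⁻⁸×2.28×10⁻⁴×(941.215)⁴ = 10.1 W.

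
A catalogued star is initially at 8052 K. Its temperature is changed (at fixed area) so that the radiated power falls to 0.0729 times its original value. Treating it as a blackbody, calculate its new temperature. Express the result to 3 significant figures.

T₂ ≈ 4.18×10³ K

P ∝ T⁴, so T₂/T₁ = (P₂/P₁)^(1/4) = (0.0729)^(1/4) = 0.519615.
T₂ = 8052 × 0.519615 = 4.18×10³ K.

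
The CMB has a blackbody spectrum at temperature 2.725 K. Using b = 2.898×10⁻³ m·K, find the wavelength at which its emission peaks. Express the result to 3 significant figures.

λ_max ≈ 1.06 mm

Wien's displacement law: λ_max = b/T = (2.898×10⁻³ m·K)/(2.725 K) = 1.063×10⁻³ m.
That is 1.06 mm, in the microwave range.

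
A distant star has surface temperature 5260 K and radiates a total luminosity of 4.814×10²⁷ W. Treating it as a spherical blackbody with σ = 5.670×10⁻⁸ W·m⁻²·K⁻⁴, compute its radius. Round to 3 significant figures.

R ≈ 2.97×10⁹ m

L = 4πR²σT⁴ ⇒ R = √(L/(4πσT⁴)).
σT⁴ = 4.34036×10⁷ W/m², so R = √(4.814×10²⁷/(4π×4.34036×10⁷)) = 2.97×10⁹ m.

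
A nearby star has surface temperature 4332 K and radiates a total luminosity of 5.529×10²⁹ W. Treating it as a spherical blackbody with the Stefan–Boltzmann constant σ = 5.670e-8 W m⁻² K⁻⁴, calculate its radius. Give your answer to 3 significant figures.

R ≈ 4.69×10¹⁰ m

L = 4πR²σT⁴ ⇒ R = √(L/(4πσT⁴)).
σT⁴ = 1.99681×10⁷ W/m², so R = √(5.529×10²⁹/(4π×1.99681×10⁷)) = 4.69×10¹⁰ m.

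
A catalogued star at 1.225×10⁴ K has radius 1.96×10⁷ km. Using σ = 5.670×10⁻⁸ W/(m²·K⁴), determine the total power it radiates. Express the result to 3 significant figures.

Surface area A = 4πR² = 4π(1.96×10¹⁰ m)² = 4.82750×10²¹ m².
P = σAT⁴ = 5.670×10⁻⁸ × 4.82750×10²¹ × (1.225×10⁴)⁴ = 6.16×10³⁰ W.

P ≈ 6.16×10³⁰ W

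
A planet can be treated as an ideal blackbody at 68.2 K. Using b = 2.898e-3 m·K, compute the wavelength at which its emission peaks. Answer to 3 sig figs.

Wien's displacement law: λ_max = b/T = (2.898×10⁻³ m·K)/(68.2 K) = 4.249×10⁻⁵ m.
That is 42.5 μm, in the infrared range.

λ_max ≈ 42.5 μm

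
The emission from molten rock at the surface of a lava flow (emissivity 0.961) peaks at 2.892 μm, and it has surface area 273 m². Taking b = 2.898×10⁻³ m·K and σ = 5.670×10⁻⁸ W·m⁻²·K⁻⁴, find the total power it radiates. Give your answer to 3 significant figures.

Wien's law: T = b/λ_max = 2.898×10⁻³/2.892×10⁻⁶ = 1002.07 K.
Area A = 273 m².
Then P = εσAT⁴ = 0.961×5.670×10⁻⁸×273×(1002.07)⁴ = 1.50×10⁷ W.

P ≈ 1.50×10⁷ W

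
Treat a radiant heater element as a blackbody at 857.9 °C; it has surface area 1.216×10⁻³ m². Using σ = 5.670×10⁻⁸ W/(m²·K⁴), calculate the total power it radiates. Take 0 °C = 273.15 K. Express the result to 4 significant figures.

P ≈ 112.8 W

T = 857.9 °C + 273.15 = 1131.05 K.
Area A = 1.216×10⁻³ m².
P = σAT⁴ = 5.670×10⁻⁸ × 1.216×10⁻³ × (1131.05)⁴ = 112.8 W.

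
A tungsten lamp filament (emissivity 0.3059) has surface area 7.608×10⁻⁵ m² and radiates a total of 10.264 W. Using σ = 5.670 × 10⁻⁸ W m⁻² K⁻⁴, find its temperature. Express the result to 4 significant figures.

T ≈ 1670 K

Area A = 7.608×10⁻⁵ m².
P = εσAT⁴ ⇒ T = (P/(εσA))^(1/4) = (10.264/(0.3059×5.670×10⁻⁸×7.608×10⁻⁵))^(1/4) = 1670 K.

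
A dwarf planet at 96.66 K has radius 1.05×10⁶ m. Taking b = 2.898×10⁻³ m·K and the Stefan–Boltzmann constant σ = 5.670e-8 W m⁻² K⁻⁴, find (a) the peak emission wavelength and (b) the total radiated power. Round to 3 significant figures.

(a) λ_max = b/T = 2.898×10⁻³/96.66 = 2.998×10⁻⁵ m = 30.0 μm.
Surface area A = 4πR² = 4π(1.05×10⁶ m)² = 1.38544×10¹³ m².
(b) P = σAT⁴ = 5.670×10⁻⁸×1.38544×10¹³×(96.66)⁴ = 6.86×10¹³ W.

λ_max ≈ 30.0 μm; P ≈ 6.86×10¹³ W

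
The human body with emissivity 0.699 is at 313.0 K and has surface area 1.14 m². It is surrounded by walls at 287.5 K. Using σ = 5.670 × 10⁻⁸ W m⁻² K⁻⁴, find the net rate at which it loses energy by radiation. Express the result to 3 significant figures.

Area A = 1.14 m².
Net radiated power P_net = εσA(T⁴ − T₀⁴) = 0.699×5.670×10⁻⁸×1.14×(313.0⁴ − 287.5⁴).
T⁴ − T₀⁴ = 9.59792×10⁹ − 6.83206×10⁹ = 2.76586×10⁹ K⁴, so P_net = 125 W.

Net loss ≈ 125 W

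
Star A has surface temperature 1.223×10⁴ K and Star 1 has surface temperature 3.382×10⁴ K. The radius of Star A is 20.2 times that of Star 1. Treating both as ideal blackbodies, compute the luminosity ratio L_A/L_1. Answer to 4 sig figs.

L ∝ R²T⁴, so L_A/L_1 = (R_A/R_1)²(T_A/T_1)⁴ = (20.2)² × (1.223×10⁴/3.382×10⁴)⁴ = 408.04 × 0.0171006 = 6.978.

L_A/L_1 ≈ 6.978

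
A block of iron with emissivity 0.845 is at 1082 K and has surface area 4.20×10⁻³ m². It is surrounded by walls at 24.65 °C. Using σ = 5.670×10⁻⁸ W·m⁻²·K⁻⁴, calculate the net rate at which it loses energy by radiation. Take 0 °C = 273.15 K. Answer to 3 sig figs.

Surroundings: T = 24.65 °C + 273.15 = 297.80 K.
Area A = 4.20×10⁻³ m².
Net radiated power P_net = εσA(T⁴ − T₀⁴) = 0.845×5.670×10⁻⁸×4.20×10⁻³×(1082⁴ − 297.80⁴).
T⁴ − T₀⁴ = 1.37059×10¹² − 7.86500×10⁹ = 1.36272×10¹² K⁴, so P_net = 274 W.

Net loss ≈ 274 W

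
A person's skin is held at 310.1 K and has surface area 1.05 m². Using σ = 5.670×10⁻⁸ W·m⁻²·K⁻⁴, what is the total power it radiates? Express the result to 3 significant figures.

Area A = 1.05 m².
P = σAT⁴ = 5.670×10⁻⁸ × 1.05 × (310.1)⁴ = 551 W.

P ≈ 551 W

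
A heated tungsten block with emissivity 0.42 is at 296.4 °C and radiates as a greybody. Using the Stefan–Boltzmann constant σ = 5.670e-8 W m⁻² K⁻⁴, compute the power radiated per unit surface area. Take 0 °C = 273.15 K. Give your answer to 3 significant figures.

T = 296.4 °C + 273.15 = 569.55 K.
Stefan–Boltzmann: I = εσT⁴ = 0.42 × 5.670×10⁻⁸ × (569.55)⁴ = 2.51×10³ W/m².

I ≈ 2.51×10³ W/m²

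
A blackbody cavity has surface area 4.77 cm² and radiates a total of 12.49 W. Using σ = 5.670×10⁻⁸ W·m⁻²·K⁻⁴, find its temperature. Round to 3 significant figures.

T ≈ 824 K

Area A = 4.77 cm² = 4.77×10⁻⁴ m².
P = σAT⁴ ⇒ T = (P/(σA))^(1/4) = (12.49/(5.670×10⁻⁸×4.77×10⁻⁴))^(1/4) = 824 K.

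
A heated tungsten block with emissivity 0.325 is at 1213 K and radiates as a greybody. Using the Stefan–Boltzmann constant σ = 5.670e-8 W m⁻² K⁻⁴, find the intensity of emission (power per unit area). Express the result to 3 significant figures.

Stefan–Boltzmann: I = εσT⁴ = 0.325 × 5.670×10⁻⁸ × (1213)⁴ = 3.99×10⁴ W/m².

I ≈ 3.99×10⁴ W/m²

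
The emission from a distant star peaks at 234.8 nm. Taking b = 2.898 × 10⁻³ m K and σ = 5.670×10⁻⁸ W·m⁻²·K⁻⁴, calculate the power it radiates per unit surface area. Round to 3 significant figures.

I ≈ 1.32×10⁹ W/m²

Wien's law: T = b/λ_max = 2.898×10⁻³/2.348×10⁻⁷ = 12342.4 K.
Then I = σT⁴ = 5.670×10⁻⁸×(12342.4)⁴ = 1.32×10⁹ W/m².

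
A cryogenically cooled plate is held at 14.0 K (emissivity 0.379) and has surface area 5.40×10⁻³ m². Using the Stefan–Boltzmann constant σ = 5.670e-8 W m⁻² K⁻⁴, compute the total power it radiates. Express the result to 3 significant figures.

P ≈ 4.46×10⁻⁶ W

Area A = 5.40×10⁻³ m².
P = εσAT⁴ = 0.379 × 5.670×10⁻⁸ × 5.40×10⁻³ × (14.0)⁴ = 4.46×10⁻⁶ W.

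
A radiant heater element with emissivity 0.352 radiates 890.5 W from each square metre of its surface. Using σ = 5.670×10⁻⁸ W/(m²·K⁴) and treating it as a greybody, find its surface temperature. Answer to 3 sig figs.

T ≈ 460 K

I = εσT⁴, so T = (I/εσ)^(1/4) = (890.5/(0.352×5.670×10⁻⁸))^(1/4) = 460 K.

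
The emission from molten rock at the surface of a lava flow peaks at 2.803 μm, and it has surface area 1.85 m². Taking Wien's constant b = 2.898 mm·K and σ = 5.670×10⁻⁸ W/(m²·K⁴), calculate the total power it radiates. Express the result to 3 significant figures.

P ≈ 1.20×10⁵ W

Wien's law: T = b/λ_max = 2.898×10⁻³/2.803×10⁻⁶ = 1033.89 K.
Area A = 1.85 m².
Then P = σAT⁴ = 5.670×10⁻⁸×1.85×(1033.89)⁴ = 1.20×10⁵ W.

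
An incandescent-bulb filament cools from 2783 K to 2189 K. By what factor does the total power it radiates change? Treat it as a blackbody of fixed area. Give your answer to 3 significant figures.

P₂/P₁ ≈ 0.383

P ∝ T⁴, so P₂/P₁ = (T₂/T₁)⁴ = (2189/2783)⁴ = (0.786561)⁴ = 0.383.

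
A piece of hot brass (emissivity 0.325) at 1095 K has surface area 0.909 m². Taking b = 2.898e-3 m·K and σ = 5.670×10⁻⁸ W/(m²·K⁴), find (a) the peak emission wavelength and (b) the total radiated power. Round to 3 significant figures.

λ_max ≈ 2.65×10³ nm; P ≈ 2.41×10⁴ W

(a) λ_max = b/T = 2.898×10⁻³/1095 = 2.647×10⁻⁶ m = 2.65×10³ nm.
Area A = 0.909 m².
(b) P = εσAT⁴ = 0.325×5.670×10⁻⁸×0.909×(1095)⁴ = 2.41×10⁴ W.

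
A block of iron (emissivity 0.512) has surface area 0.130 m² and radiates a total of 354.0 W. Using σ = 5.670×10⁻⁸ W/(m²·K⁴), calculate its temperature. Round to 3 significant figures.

Area A = 0.130 m².
P = εσAT⁴ ⇒ T = (P/(εσA))^(1/4) = (354.0/(0.512×5.670×10⁻⁸×0.130))^(1/4) = 553 K.

T ≈ 553 K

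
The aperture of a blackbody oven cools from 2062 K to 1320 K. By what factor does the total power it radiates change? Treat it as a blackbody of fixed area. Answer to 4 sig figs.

P₂/P₁ ≈ 0.1679

P ∝ T⁴, so P₂/P₁ = (T₂/T₁)⁴ = (1320/2062)⁴ = (0.640155)⁴ = 0.1679.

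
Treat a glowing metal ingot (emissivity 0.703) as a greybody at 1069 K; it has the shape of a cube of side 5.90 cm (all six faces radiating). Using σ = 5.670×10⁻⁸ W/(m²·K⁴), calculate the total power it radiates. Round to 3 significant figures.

P ≈ 1.09×10³ W

Area A = 6s² = 6×(0.0590 m)² = 0.020886 m².
P = εσAT⁴ = 0.703 × 5.670×10⁻⁸ × 0.020886 × (1069)⁴ = 1.09×10³ W.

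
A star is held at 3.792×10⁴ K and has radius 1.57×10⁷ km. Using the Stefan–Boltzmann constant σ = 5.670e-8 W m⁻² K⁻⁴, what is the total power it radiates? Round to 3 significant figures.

Surface area A = 4πR² = 4π(1.57×10¹⁰ m)² = 3.09748×10²¹ m².
P = σAT⁴ = 5.670×10⁻⁸ × 3.09748×10²¹ × (3.792×10⁴)⁴ = 3.63×10³² W.

P ≈ 3.63×10³² W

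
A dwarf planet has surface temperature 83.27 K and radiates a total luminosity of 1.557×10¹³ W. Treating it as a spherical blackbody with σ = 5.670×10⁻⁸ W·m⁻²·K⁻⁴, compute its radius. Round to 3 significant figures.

R ≈ 6.74×10⁵ m

L = 4πR²σT⁴ ⇒ R = √(L/(4πσT⁴)).
σT⁴ = 2.72607 W/m², so R = √(1.557×10¹³/(4π×2.72607)) = 6.74×10⁵ m.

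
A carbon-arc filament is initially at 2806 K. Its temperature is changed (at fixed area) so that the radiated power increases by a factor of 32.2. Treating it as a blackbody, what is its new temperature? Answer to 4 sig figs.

P ∝ T⁴, so T₂/T₁ = (P₂/P₁)^(1/4) = (32.2)^(1/4) = 2.38212.
T₂ = 2806 × 2.38212 = 6684 K.

T₂ ≈ 6684 K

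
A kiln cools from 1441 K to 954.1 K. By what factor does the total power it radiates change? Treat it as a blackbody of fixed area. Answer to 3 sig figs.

P₂/P₁ ≈ 0.192

P ∝ T⁴, so P₂/P₁ = (T₂/T₁)⁴ = (954.1/1441)⁴ = (0.662110)⁴ = 0.192.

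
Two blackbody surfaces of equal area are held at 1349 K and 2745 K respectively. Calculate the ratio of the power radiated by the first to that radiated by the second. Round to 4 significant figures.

With equal areas, P₁/P₂ = (T₁/T₂)⁴ = (1349/2745)⁴ = 0.05833.

P₁/P₂ ≈ 0.05833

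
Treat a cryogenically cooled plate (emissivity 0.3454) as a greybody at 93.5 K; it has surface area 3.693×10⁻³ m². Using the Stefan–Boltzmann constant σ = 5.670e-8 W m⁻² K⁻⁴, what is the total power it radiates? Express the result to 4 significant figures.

P ≈ 5.528×10⁻³ W

Area A = 3.693×10⁻³ m².
P = εσAT⁴ = 0.3454 × 5.670×10⁻⁸ × 3.693×10⁻³ × (93.5)⁴ = 5.528×10⁻³ W.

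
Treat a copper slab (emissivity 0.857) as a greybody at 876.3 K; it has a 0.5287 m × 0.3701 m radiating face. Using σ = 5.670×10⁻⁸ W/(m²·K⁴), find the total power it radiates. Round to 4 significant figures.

Area A = 0.5287 × 0.3701 = 0.195672 m².
P = εσAT⁴ = 0.857 × 5.670×10⁻⁸ × 0.195672 × (876.3)⁴ = 5607 W.

P ≈ 5607 W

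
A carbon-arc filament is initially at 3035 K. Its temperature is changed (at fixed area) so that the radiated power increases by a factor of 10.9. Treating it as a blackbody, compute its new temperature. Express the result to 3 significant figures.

T₂ ≈ 5.51×10³ K

P ∝ T⁴, so T₂/T₁ = (P₂/P₁)^(1/4) = (10.9)^(1/4) = 1.81701.
T₂ = 3035 × 1.81701 = 5.51×10³ K.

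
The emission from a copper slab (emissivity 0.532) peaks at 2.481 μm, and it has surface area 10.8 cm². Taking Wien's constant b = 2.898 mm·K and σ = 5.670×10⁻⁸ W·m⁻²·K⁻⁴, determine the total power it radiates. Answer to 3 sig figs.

P ≈ 60.6 W

Wien's law: T = b/λ_max = 2.898×10⁻³/2.481×10⁻⁶ = 1168.08 K.
Area A = 10.8 cm² = 1.08×10⁻³ m².
Then P = εσAT⁴ = 0.532×5.670×10⁻⁸×1.08×10⁻³×(1168.08)⁴ = 60.6 W.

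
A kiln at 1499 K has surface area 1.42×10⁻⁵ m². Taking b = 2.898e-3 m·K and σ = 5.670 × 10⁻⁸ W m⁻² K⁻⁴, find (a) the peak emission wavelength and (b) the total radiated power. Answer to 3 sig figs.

(a) λ_max = b/T = 2.898×10⁻³/1499 = 1.933×10⁻⁶ m = 1.93×10³ nm.
Area A = 1.42×10⁻⁵ m².
(b) P = σAT⁴ = 5.670×10⁻⁸×1.42×10⁻⁵×(1499)⁴ = 4.07 W.

λ_max ≈ 1.93×10³ nm; P ≈ 4.07 W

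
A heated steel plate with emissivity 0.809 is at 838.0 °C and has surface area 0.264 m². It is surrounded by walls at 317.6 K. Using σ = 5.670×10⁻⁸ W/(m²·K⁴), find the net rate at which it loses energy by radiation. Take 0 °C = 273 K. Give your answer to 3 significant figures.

T = 838.0 °C + 273 = 1111.0 K.
Area A = 0.264 m².
Net radiated power P_net = εσA(T⁴ − T₀⁴) = 0.809×5.670×10⁻⁸×0.264×(1111.0⁴ − 317.6⁴).
T⁴ − T₀⁴ = 1.52355×10¹² − 1.01747×10¹⁰ = 1.51338×10¹² K⁴, so P_net = 1.83×10⁴ W.

Net loss ≈ 1.83×10⁴ W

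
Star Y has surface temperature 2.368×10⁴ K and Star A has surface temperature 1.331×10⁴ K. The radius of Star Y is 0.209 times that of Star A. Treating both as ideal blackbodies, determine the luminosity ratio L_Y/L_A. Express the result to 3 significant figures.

L ∝ R²T⁴, so L_Y/L_A = (R_Y/R_A)²(T_Y/T_A)⁴ = (0.209)² × (2.368×10⁴/1.331×10⁴)⁴ = 0.043681 × 10.0188 = 0.438.

L_Y/L_A ≈ 0.438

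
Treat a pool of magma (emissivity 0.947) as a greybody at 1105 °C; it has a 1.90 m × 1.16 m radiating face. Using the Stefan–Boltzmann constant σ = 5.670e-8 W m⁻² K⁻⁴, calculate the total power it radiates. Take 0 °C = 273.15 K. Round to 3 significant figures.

T = 1105 °C + 273.15 = 1378.15 K.
Area A = 1.90 × 1.16 = 2.204 m².
P = εσAT⁴ = 0.947 × 5.670×10⁻⁸ × 2.204 × (1378.15)⁴ = 4.27×10⁵ W.

P ≈ 4.27×10⁵ W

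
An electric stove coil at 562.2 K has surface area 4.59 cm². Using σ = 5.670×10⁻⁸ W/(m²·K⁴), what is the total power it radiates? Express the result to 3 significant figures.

P ≈ 2.60 W

Area A = 4.59 cm² = 4.59×10⁻⁴ m².
P = σAT⁴ = 5.670×10⁻⁸ × 4.59×10⁻⁴ × (562.2)⁴ = 2.60 W.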